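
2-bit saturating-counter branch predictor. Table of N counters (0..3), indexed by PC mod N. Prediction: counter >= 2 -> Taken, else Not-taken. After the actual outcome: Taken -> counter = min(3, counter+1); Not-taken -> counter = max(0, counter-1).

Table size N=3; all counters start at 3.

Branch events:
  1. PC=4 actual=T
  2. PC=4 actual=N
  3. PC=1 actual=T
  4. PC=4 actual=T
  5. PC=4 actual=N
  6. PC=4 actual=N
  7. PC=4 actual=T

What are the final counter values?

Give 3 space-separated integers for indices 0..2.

Ev 1: PC=4 idx=1 pred=T actual=T -> ctr[1]=3
Ev 2: PC=4 idx=1 pred=T actual=N -> ctr[1]=2
Ev 3: PC=1 idx=1 pred=T actual=T -> ctr[1]=3
Ev 4: PC=4 idx=1 pred=T actual=T -> ctr[1]=3
Ev 5: PC=4 idx=1 pred=T actual=N -> ctr[1]=2
Ev 6: PC=4 idx=1 pred=T actual=N -> ctr[1]=1
Ev 7: PC=4 idx=1 pred=N actual=T -> ctr[1]=2

Answer: 3 2 3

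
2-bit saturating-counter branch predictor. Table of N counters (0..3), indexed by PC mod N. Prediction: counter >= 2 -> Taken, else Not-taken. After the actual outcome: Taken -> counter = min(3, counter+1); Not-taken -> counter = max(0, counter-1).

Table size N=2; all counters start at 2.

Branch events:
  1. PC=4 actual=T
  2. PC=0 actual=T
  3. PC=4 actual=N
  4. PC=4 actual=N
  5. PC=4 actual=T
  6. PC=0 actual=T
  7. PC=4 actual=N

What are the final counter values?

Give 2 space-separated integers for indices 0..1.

Ev 1: PC=4 idx=0 pred=T actual=T -> ctr[0]=3
Ev 2: PC=0 idx=0 pred=T actual=T -> ctr[0]=3
Ev 3: PC=4 idx=0 pred=T actual=N -> ctr[0]=2
Ev 4: PC=4 idx=0 pred=T actual=N -> ctr[0]=1
Ev 5: PC=4 idx=0 pred=N actual=T -> ctr[0]=2
Ev 6: PC=0 idx=0 pred=T actual=T -> ctr[0]=3
Ev 7: PC=4 idx=0 pred=T actual=N -> ctr[0]=2

Answer: 2 2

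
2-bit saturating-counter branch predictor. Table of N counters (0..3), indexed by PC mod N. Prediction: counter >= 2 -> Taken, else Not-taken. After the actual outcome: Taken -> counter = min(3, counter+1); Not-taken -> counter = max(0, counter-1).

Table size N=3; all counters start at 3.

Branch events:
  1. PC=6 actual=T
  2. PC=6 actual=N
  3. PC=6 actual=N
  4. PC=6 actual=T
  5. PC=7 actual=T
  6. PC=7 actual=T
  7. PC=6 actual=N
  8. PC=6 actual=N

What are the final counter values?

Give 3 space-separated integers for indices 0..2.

Ev 1: PC=6 idx=0 pred=T actual=T -> ctr[0]=3
Ev 2: PC=6 idx=0 pred=T actual=N -> ctr[0]=2
Ev 3: PC=6 idx=0 pred=T actual=N -> ctr[0]=1
Ev 4: PC=6 idx=0 pred=N actual=T -> ctr[0]=2
Ev 5: PC=7 idx=1 pred=T actual=T -> ctr[1]=3
Ev 6: PC=7 idx=1 pred=T actual=T -> ctr[1]=3
Ev 7: PC=6 idx=0 pred=T actual=N -> ctr[0]=1
Ev 8: PC=6 idx=0 pred=N actual=N -> ctr[0]=0

Answer: 0 3 3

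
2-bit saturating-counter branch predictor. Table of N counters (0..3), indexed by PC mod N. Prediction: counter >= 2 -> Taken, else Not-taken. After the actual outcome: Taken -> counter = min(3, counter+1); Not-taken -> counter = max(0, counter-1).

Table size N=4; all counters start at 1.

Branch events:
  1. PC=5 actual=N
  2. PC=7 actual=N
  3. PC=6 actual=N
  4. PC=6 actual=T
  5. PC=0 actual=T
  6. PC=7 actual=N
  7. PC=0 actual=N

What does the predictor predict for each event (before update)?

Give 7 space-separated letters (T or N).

Ev 1: PC=5 idx=1 pred=N actual=N -> ctr[1]=0
Ev 2: PC=7 idx=3 pred=N actual=N -> ctr[3]=0
Ev 3: PC=6 idx=2 pred=N actual=N -> ctr[2]=0
Ev 4: PC=6 idx=2 pred=N actual=T -> ctr[2]=1
Ev 5: PC=0 idx=0 pred=N actual=T -> ctr[0]=2
Ev 6: PC=7 idx=3 pred=N actual=N -> ctr[3]=0
Ev 7: PC=0 idx=0 pred=T actual=N -> ctr[0]=1

Answer: N N N N N N T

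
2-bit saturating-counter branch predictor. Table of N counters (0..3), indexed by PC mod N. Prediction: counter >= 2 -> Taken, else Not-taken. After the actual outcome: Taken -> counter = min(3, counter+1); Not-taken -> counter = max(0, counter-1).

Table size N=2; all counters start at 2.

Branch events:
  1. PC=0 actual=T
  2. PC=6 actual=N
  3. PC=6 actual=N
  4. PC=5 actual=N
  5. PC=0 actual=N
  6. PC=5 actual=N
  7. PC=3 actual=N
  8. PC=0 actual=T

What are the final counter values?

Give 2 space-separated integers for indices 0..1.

Ev 1: PC=0 idx=0 pred=T actual=T -> ctr[0]=3
Ev 2: PC=6 idx=0 pred=T actual=N -> ctr[0]=2
Ev 3: PC=6 idx=0 pred=T actual=N -> ctr[0]=1
Ev 4: PC=5 idx=1 pred=T actual=N -> ctr[1]=1
Ev 5: PC=0 idx=0 pred=N actual=N -> ctr[0]=0
Ev 6: PC=5 idx=1 pred=N actual=N -> ctr[1]=0
Ev 7: PC=3 idx=1 pred=N actual=N -> ctr[1]=0
Ev 8: PC=0 idx=0 pred=N actual=T -> ctr[0]=1

Answer: 1 0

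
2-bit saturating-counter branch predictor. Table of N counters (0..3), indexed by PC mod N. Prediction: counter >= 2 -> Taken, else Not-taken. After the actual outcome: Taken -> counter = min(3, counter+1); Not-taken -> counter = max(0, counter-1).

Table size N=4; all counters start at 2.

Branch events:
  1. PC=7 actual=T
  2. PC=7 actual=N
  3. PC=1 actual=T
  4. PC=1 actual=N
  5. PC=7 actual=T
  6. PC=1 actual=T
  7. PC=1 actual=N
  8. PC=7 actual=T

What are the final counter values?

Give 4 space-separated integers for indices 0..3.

Ev 1: PC=7 idx=3 pred=T actual=T -> ctr[3]=3
Ev 2: PC=7 idx=3 pred=T actual=N -> ctr[3]=2
Ev 3: PC=1 idx=1 pred=T actual=T -> ctr[1]=3
Ev 4: PC=1 idx=1 pred=T actual=N -> ctr[1]=2
Ev 5: PC=7 idx=3 pred=T actual=T -> ctr[3]=3
Ev 6: PC=1 idx=1 pred=T actual=T -> ctr[1]=3
Ev 7: PC=1 idx=1 pred=T actual=N -> ctr[1]=2
Ev 8: PC=7 idx=3 pred=T actual=T -> ctr[3]=3

Answer: 2 2 2 3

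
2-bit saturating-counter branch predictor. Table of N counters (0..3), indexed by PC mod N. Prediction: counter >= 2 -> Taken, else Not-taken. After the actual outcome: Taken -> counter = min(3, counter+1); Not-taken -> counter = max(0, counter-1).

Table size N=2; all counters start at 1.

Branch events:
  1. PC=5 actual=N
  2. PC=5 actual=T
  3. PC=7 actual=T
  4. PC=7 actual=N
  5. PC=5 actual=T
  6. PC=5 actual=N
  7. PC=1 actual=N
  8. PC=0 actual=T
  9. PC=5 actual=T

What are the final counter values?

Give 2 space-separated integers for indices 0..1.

Answer: 2 1

Derivation:
Ev 1: PC=5 idx=1 pred=N actual=N -> ctr[1]=0
Ev 2: PC=5 idx=1 pred=N actual=T -> ctr[1]=1
Ev 3: PC=7 idx=1 pred=N actual=T -> ctr[1]=2
Ev 4: PC=7 idx=1 pred=T actual=N -> ctr[1]=1
Ev 5: PC=5 idx=1 pred=N actual=T -> ctr[1]=2
Ev 6: PC=5 idx=1 pred=T actual=N -> ctr[1]=1
Ev 7: PC=1 idx=1 pred=N actual=N -> ctr[1]=0
Ev 8: PC=0 idx=0 pred=N actual=T -> ctr[0]=2
Ev 9: PC=5 idx=1 pred=N actual=T -> ctr[1]=1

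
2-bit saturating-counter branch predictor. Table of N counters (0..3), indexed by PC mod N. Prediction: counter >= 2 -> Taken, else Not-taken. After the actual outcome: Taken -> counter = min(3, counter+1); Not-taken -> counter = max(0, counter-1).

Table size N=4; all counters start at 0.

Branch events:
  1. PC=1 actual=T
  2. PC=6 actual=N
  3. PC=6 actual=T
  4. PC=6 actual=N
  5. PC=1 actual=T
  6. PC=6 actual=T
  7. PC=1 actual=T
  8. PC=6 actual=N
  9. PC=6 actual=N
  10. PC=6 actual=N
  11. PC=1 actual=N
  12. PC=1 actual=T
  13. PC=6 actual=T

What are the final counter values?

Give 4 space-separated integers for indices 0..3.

Ev 1: PC=1 idx=1 pred=N actual=T -> ctr[1]=1
Ev 2: PC=6 idx=2 pred=N actual=N -> ctr[2]=0
Ev 3: PC=6 idx=2 pred=N actual=T -> ctr[2]=1
Ev 4: PC=6 idx=2 pred=N actual=N -> ctr[2]=0
Ev 5: PC=1 idx=1 pred=N actual=T -> ctr[1]=2
Ev 6: PC=6 idx=2 pred=N actual=T -> ctr[2]=1
Ev 7: PC=1 idx=1 pred=T actual=T -> ctr[1]=3
Ev 8: PC=6 idx=2 pred=N actual=N -> ctr[2]=0
Ev 9: PC=6 idx=2 pred=N actual=N -> ctr[2]=0
Ev 10: PC=6 idx=2 pred=N actual=N -> ctr[2]=0
Ev 11: PC=1 idx=1 pred=T actual=N -> ctr[1]=2
Ev 12: PC=1 idx=1 pred=T actual=T -> ctr[1]=3
Ev 13: PC=6 idx=2 pred=N actual=T -> ctr[2]=1

Answer: 0 3 1 0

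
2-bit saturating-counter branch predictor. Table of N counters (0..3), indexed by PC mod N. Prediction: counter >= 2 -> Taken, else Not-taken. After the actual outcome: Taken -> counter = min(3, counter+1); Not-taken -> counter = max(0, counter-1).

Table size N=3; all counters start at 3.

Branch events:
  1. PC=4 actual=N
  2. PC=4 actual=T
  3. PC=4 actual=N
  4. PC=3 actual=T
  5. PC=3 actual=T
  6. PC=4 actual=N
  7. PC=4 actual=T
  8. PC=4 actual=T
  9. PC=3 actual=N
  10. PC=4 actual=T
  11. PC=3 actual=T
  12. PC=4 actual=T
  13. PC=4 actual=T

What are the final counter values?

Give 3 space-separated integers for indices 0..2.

Answer: 3 3 3

Derivation:
Ev 1: PC=4 idx=1 pred=T actual=N -> ctr[1]=2
Ev 2: PC=4 idx=1 pred=T actual=T -> ctr[1]=3
Ev 3: PC=4 idx=1 pred=T actual=N -> ctr[1]=2
Ev 4: PC=3 idx=0 pred=T actual=T -> ctr[0]=3
Ev 5: PC=3 idx=0 pred=T actual=T -> ctr[0]=3
Ev 6: PC=4 idx=1 pred=T actual=N -> ctr[1]=1
Ev 7: PC=4 idx=1 pred=N actual=T -> ctr[1]=2
Ev 8: PC=4 idx=1 pred=T actual=T -> ctr[1]=3
Ev 9: PC=3 idx=0 pred=T actual=N -> ctr[0]=2
Ev 10: PC=4 idx=1 pred=T actual=T -> ctr[1]=3
Ev 11: PC=3 idx=0 pred=T actual=T -> ctr[0]=3
Ev 12: PC=4 idx=1 pred=T actual=T -> ctr[1]=3
Ev 13: PC=4 idx=1 pred=T actual=T -> ctr[1]=3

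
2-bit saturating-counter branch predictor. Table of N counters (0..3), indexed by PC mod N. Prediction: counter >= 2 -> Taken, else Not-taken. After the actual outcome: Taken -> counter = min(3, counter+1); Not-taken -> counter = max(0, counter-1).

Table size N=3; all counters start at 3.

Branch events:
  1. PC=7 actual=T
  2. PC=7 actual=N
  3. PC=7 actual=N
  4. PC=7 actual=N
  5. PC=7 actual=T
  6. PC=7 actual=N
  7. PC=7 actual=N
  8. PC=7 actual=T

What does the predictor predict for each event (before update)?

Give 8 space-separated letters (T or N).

Ev 1: PC=7 idx=1 pred=T actual=T -> ctr[1]=3
Ev 2: PC=7 idx=1 pred=T actual=N -> ctr[1]=2
Ev 3: PC=7 idx=1 pred=T actual=N -> ctr[1]=1
Ev 4: PC=7 idx=1 pred=N actual=N -> ctr[1]=0
Ev 5: PC=7 idx=1 pred=N actual=T -> ctr[1]=1
Ev 6: PC=7 idx=1 pred=N actual=N -> ctr[1]=0
Ev 7: PC=7 idx=1 pred=N actual=N -> ctr[1]=0
Ev 8: PC=7 idx=1 pred=N actual=T -> ctr[1]=1

Answer: T T T N N N N N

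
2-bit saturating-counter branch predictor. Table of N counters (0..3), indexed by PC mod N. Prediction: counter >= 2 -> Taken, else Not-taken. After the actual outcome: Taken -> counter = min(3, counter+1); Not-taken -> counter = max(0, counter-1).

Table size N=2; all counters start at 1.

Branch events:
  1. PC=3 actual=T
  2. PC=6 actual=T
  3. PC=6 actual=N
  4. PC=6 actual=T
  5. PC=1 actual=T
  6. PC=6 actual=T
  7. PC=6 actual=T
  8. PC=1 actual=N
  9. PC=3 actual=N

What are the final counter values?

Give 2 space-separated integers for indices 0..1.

Ev 1: PC=3 idx=1 pred=N actual=T -> ctr[1]=2
Ev 2: PC=6 idx=0 pred=N actual=T -> ctr[0]=2
Ev 3: PC=6 idx=0 pred=T actual=N -> ctr[0]=1
Ev 4: PC=6 idx=0 pred=N actual=T -> ctr[0]=2
Ev 5: PC=1 idx=1 pred=T actual=T -> ctr[1]=3
Ev 6: PC=6 idx=0 pred=T actual=T -> ctr[0]=3
Ev 7: PC=6 idx=0 pred=T actual=T -> ctr[0]=3
Ev 8: PC=1 idx=1 pred=T actual=N -> ctr[1]=2
Ev 9: PC=3 idx=1 pred=T actual=N -> ctr[1]=1

Answer: 3 1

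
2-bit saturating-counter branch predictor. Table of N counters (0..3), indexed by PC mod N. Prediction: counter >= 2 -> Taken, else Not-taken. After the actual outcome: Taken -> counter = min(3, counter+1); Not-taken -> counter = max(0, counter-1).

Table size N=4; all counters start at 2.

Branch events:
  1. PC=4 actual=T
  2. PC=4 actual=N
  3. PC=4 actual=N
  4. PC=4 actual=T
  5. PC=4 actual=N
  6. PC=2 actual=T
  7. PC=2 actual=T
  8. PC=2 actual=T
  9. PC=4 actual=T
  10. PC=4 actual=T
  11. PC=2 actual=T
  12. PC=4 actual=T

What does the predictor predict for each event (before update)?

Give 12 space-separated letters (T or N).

Ev 1: PC=4 idx=0 pred=T actual=T -> ctr[0]=3
Ev 2: PC=4 idx=0 pred=T actual=N -> ctr[0]=2
Ev 3: PC=4 idx=0 pred=T actual=N -> ctr[0]=1
Ev 4: PC=4 idx=0 pred=N actual=T -> ctr[0]=2
Ev 5: PC=4 idx=0 pred=T actual=N -> ctr[0]=1
Ev 6: PC=2 idx=2 pred=T actual=T -> ctr[2]=3
Ev 7: PC=2 idx=2 pred=T actual=T -> ctr[2]=3
Ev 8: PC=2 idx=2 pred=T actual=T -> ctr[2]=3
Ev 9: PC=4 idx=0 pred=N actual=T -> ctr[0]=2
Ev 10: PC=4 idx=0 pred=T actual=T -> ctr[0]=3
Ev 11: PC=2 idx=2 pred=T actual=T -> ctr[2]=3
Ev 12: PC=4 idx=0 pred=T actual=T -> ctr[0]=3

Answer: T T T N T T T T N T T T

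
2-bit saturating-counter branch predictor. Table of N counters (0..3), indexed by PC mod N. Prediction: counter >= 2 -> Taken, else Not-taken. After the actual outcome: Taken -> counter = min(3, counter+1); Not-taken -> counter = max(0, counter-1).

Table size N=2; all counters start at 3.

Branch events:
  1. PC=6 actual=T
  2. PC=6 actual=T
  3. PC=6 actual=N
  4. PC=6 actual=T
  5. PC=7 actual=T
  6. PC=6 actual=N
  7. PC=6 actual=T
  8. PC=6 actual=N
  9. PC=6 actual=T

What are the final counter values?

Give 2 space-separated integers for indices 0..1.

Ev 1: PC=6 idx=0 pred=T actual=T -> ctr[0]=3
Ev 2: PC=6 idx=0 pred=T actual=T -> ctr[0]=3
Ev 3: PC=6 idx=0 pred=T actual=N -> ctr[0]=2
Ev 4: PC=6 idx=0 pred=T actual=T -> ctr[0]=3
Ev 5: PC=7 idx=1 pred=T actual=T -> ctr[1]=3
Ev 6: PC=6 idx=0 pred=T actual=N -> ctr[0]=2
Ev 7: PC=6 idx=0 pred=T actual=T -> ctr[0]=3
Ev 8: PC=6 idx=0 pred=T actual=N -> ctr[0]=2
Ev 9: PC=6 idx=0 pred=T actual=T -> ctr[0]=3

Answer: 3 3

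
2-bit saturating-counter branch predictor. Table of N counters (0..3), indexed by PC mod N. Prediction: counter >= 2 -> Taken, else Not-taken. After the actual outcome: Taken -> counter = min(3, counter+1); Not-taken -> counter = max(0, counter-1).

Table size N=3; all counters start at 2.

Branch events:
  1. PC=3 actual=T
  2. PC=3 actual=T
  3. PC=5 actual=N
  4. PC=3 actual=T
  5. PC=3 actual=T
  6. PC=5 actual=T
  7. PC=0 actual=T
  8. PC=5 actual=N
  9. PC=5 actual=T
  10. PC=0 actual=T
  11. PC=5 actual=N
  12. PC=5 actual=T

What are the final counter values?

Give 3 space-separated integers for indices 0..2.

Ev 1: PC=3 idx=0 pred=T actual=T -> ctr[0]=3
Ev 2: PC=3 idx=0 pred=T actual=T -> ctr[0]=3
Ev 3: PC=5 idx=2 pred=T actual=N -> ctr[2]=1
Ev 4: PC=3 idx=0 pred=T actual=T -> ctr[0]=3
Ev 5: PC=3 idx=0 pred=T actual=T -> ctr[0]=3
Ev 6: PC=5 idx=2 pred=N actual=T -> ctr[2]=2
Ev 7: PC=0 idx=0 pred=T actual=T -> ctr[0]=3
Ev 8: PC=5 idx=2 pred=T actual=N -> ctr[2]=1
Ev 9: PC=5 idx=2 pred=N actual=T -> ctr[2]=2
Ev 10: PC=0 idx=0 pred=T actual=T -> ctr[0]=3
Ev 11: PC=5 idx=2 pred=T actual=N -> ctr[2]=1
Ev 12: PC=5 idx=2 pred=N actual=T -> ctr[2]=2

Answer: 3 2 2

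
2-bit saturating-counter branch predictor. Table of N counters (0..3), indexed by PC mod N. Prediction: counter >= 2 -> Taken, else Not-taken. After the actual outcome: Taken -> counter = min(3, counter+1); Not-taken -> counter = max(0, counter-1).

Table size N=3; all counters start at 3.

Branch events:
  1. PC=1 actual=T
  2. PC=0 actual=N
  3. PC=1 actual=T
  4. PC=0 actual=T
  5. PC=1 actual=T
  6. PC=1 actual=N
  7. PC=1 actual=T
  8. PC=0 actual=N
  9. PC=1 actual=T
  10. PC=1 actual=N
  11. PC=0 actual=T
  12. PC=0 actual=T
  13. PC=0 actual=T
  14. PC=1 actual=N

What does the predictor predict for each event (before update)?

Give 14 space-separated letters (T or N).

Ev 1: PC=1 idx=1 pred=T actual=T -> ctr[1]=3
Ev 2: PC=0 idx=0 pred=T actual=N -> ctr[0]=2
Ev 3: PC=1 idx=1 pred=T actual=T -> ctr[1]=3
Ev 4: PC=0 idx=0 pred=T actual=T -> ctr[0]=3
Ev 5: PC=1 idx=1 pred=T actual=T -> ctr[1]=3
Ev 6: PC=1 idx=1 pred=T actual=N -> ctr[1]=2
Ev 7: PC=1 idx=1 pred=T actual=T -> ctr[1]=3
Ev 8: PC=0 idx=0 pred=T actual=N -> ctr[0]=2
Ev 9: PC=1 idx=1 pred=T actual=T -> ctr[1]=3
Ev 10: PC=1 idx=1 pred=T actual=N -> ctr[1]=2
Ev 11: PC=0 idx=0 pred=T actual=T -> ctr[0]=3
Ev 12: PC=0 idx=0 pred=T actual=T -> ctr[0]=3
Ev 13: PC=0 idx=0 pred=T actual=T -> ctr[0]=3
Ev 14: PC=1 idx=1 pred=T actual=N -> ctr[1]=1

Answer: T T T T T T T T T T T T T T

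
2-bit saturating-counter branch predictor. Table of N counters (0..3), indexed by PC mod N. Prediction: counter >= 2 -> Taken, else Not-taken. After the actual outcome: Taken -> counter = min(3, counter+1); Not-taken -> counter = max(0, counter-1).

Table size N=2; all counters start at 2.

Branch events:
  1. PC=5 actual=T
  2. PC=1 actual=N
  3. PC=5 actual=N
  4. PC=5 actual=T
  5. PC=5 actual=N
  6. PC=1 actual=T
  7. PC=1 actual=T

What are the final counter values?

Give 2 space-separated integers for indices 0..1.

Answer: 2 3

Derivation:
Ev 1: PC=5 idx=1 pred=T actual=T -> ctr[1]=3
Ev 2: PC=1 idx=1 pred=T actual=N -> ctr[1]=2
Ev 3: PC=5 idx=1 pred=T actual=N -> ctr[1]=1
Ev 4: PC=5 idx=1 pred=N actual=T -> ctr[1]=2
Ev 5: PC=5 idx=1 pred=T actual=N -> ctr[1]=1
Ev 6: PC=1 idx=1 pred=N actual=T -> ctr[1]=2
Ev 7: PC=1 idx=1 pred=T actual=T -> ctr[1]=3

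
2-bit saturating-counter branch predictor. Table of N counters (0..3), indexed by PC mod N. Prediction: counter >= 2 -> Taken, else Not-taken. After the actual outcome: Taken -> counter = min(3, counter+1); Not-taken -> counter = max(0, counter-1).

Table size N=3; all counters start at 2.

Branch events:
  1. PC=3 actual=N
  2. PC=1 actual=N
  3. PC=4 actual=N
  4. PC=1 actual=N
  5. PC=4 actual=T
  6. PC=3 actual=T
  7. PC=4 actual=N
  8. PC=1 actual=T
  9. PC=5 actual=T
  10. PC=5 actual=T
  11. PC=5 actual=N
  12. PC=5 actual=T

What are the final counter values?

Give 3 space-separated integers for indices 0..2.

Ev 1: PC=3 idx=0 pred=T actual=N -> ctr[0]=1
Ev 2: PC=1 idx=1 pred=T actual=N -> ctr[1]=1
Ev 3: PC=4 idx=1 pred=N actual=N -> ctr[1]=0
Ev 4: PC=1 idx=1 pred=N actual=N -> ctr[1]=0
Ev 5: PC=4 idx=1 pred=N actual=T -> ctr[1]=1
Ev 6: PC=3 idx=0 pred=N actual=T -> ctr[0]=2
Ev 7: PC=4 idx=1 pred=N actual=N -> ctr[1]=0
Ev 8: PC=1 idx=1 pred=N actual=T -> ctr[1]=1
Ev 9: PC=5 idx=2 pred=T actual=T -> ctr[2]=3
Ev 10: PC=5 idx=2 pred=T actual=T -> ctr[2]=3
Ev 11: PC=5 idx=2 pred=T actual=N -> ctr[2]=2
Ev 12: PC=5 idx=2 pred=T actual=T -> ctr[2]=3

Answer: 2 1 3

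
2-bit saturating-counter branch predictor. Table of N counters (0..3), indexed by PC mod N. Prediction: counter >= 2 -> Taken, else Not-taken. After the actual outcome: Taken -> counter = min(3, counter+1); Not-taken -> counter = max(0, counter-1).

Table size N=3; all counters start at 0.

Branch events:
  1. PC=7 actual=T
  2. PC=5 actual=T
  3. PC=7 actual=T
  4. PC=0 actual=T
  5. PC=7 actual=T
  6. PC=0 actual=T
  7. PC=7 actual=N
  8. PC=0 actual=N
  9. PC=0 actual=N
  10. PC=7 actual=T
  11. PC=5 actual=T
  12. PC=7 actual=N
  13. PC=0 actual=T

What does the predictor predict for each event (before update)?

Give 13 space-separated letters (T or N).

Ev 1: PC=7 idx=1 pred=N actual=T -> ctr[1]=1
Ev 2: PC=5 idx=2 pred=N actual=T -> ctr[2]=1
Ev 3: PC=7 idx=1 pred=N actual=T -> ctr[1]=2
Ev 4: PC=0 idx=0 pred=N actual=T -> ctr[0]=1
Ev 5: PC=7 idx=1 pred=T actual=T -> ctr[1]=3
Ev 6: PC=0 idx=0 pred=N actual=T -> ctr[0]=2
Ev 7: PC=7 idx=1 pred=T actual=N -> ctr[1]=2
Ev 8: PC=0 idx=0 pred=T actual=N -> ctr[0]=1
Ev 9: PC=0 idx=0 pred=N actual=N -> ctr[0]=0
Ev 10: PC=7 idx=1 pred=T actual=T -> ctr[1]=3
Ev 11: PC=5 idx=2 pred=N actual=T -> ctr[2]=2
Ev 12: PC=7 idx=1 pred=T actual=N -> ctr[1]=2
Ev 13: PC=0 idx=0 pred=N actual=T -> ctr[0]=1

Answer: N N N N T N T T N T N T N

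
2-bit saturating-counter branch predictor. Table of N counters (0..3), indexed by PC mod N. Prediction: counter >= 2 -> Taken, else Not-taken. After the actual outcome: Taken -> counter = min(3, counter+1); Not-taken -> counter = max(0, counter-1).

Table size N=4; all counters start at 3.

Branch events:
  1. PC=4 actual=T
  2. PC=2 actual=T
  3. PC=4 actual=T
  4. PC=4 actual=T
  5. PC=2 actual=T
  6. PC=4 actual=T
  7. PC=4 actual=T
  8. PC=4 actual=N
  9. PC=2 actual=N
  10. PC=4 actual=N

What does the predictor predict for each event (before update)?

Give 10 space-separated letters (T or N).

Ev 1: PC=4 idx=0 pred=T actual=T -> ctr[0]=3
Ev 2: PC=2 idx=2 pred=T actual=T -> ctr[2]=3
Ev 3: PC=4 idx=0 pred=T actual=T -> ctr[0]=3
Ev 4: PC=4 idx=0 pred=T actual=T -> ctr[0]=3
Ev 5: PC=2 idx=2 pred=T actual=T -> ctr[2]=3
Ev 6: PC=4 idx=0 pred=T actual=T -> ctr[0]=3
Ev 7: PC=4 idx=0 pred=T actual=T -> ctr[0]=3
Ev 8: PC=4 idx=0 pred=T actual=N -> ctr[0]=2
Ev 9: PC=2 idx=2 pred=T actual=N -> ctr[2]=2
Ev 10: PC=4 idx=0 pred=T actual=N -> ctr[0]=1

Answer: T T T T T T T T T T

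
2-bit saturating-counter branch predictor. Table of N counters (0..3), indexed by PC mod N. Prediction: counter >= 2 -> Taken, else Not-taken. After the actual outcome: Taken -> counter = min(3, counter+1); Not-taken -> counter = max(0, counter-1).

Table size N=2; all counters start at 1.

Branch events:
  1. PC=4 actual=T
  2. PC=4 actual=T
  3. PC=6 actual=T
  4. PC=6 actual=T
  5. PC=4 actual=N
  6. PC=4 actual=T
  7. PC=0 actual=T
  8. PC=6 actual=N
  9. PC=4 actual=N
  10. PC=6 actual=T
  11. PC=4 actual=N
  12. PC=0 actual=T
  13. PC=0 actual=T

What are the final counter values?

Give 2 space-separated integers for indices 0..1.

Ev 1: PC=4 idx=0 pred=N actual=T -> ctr[0]=2
Ev 2: PC=4 idx=0 pred=T actual=T -> ctr[0]=3
Ev 3: PC=6 idx=0 pred=T actual=T -> ctr[0]=3
Ev 4: PC=6 idx=0 pred=T actual=T -> ctr[0]=3
Ev 5: PC=4 idx=0 pred=T actual=N -> ctr[0]=2
Ev 6: PC=4 idx=0 pred=T actual=T -> ctr[0]=3
Ev 7: PC=0 idx=0 pred=T actual=T -> ctr[0]=3
Ev 8: PC=6 idx=0 pred=T actual=N -> ctr[0]=2
Ev 9: PC=4 idx=0 pred=T actual=N -> ctr[0]=1
Ev 10: PC=6 idx=0 pred=N actual=T -> ctr[0]=2
Ev 11: PC=4 idx=0 pred=T actual=N -> ctr[0]=1
Ev 12: PC=0 idx=0 pred=N actual=T -> ctr[0]=2
Ev 13: PC=0 idx=0 pred=T actual=T -> ctr[0]=3

Answer: 3 1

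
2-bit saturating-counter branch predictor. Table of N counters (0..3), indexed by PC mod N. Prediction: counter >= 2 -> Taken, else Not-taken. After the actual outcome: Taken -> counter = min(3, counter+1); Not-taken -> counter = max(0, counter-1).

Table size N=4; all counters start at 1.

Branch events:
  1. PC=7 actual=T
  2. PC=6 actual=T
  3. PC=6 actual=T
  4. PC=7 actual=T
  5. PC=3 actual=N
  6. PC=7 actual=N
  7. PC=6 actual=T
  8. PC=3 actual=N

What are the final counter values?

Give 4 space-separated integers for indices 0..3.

Ev 1: PC=7 idx=3 pred=N actual=T -> ctr[3]=2
Ev 2: PC=6 idx=2 pred=N actual=T -> ctr[2]=2
Ev 3: PC=6 idx=2 pred=T actual=T -> ctr[2]=3
Ev 4: PC=7 idx=3 pred=T actual=T -> ctr[3]=3
Ev 5: PC=3 idx=3 pred=T actual=N -> ctr[3]=2
Ev 6: PC=7 idx=3 pred=T actual=N -> ctr[3]=1
Ev 7: PC=6 idx=2 pred=T actual=T -> ctr[2]=3
Ev 8: PC=3 idx=3 pred=N actual=N -> ctr[3]=0

Answer: 1 1 3 0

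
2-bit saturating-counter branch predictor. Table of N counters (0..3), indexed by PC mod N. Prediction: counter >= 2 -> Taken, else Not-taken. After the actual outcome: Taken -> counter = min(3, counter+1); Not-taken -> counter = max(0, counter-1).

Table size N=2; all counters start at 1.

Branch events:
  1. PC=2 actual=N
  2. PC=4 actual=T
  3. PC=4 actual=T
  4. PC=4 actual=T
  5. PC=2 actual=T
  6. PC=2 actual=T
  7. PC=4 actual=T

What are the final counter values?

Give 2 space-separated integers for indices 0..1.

Answer: 3 1

Derivation:
Ev 1: PC=2 idx=0 pred=N actual=N -> ctr[0]=0
Ev 2: PC=4 idx=0 pred=N actual=T -> ctr[0]=1
Ev 3: PC=4 idx=0 pred=N actual=T -> ctr[0]=2
Ev 4: PC=4 idx=0 pred=T actual=T -> ctr[0]=3
Ev 5: PC=2 idx=0 pred=T actual=T -> ctr[0]=3
Ev 6: PC=2 idx=0 pred=T actual=T -> ctr[0]=3
Ev 7: PC=4 idx=0 pred=T actual=T -> ctr[0]=3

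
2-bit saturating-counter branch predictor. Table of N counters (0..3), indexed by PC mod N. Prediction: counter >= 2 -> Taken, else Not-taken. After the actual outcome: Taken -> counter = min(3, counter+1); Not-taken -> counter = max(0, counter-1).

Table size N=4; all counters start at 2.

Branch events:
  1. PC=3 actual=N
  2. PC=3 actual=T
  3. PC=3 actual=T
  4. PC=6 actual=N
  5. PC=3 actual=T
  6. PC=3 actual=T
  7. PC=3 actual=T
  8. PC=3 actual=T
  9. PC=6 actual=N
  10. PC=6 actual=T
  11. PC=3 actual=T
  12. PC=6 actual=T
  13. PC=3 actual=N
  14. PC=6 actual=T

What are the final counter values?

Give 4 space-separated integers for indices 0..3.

Ev 1: PC=3 idx=3 pred=T actual=N -> ctr[3]=1
Ev 2: PC=3 idx=3 pred=N actual=T -> ctr[3]=2
Ev 3: PC=3 idx=3 pred=T actual=T -> ctr[3]=3
Ev 4: PC=6 idx=2 pred=T actual=N -> ctr[2]=1
Ev 5: PC=3 idx=3 pred=T actual=T -> ctr[3]=3
Ev 6: PC=3 idx=3 pred=T actual=T -> ctr[3]=3
Ev 7: PC=3 idx=3 pred=T actual=T -> ctr[3]=3
Ev 8: PC=3 idx=3 pred=T actual=T -> ctr[3]=3
Ev 9: PC=6 idx=2 pred=N actual=N -> ctr[2]=0
Ev 10: PC=6 idx=2 pred=N actual=T -> ctr[2]=1
Ev 11: PC=3 idx=3 pred=T actual=T -> ctr[3]=3
Ev 12: PC=6 idx=2 pred=N actual=T -> ctr[2]=2
Ev 13: PC=3 idx=3 pred=T actual=N -> ctr[3]=2
Ev 14: PC=6 idx=2 pred=T actual=T -> ctr[2]=3

Answer: 2 2 3 2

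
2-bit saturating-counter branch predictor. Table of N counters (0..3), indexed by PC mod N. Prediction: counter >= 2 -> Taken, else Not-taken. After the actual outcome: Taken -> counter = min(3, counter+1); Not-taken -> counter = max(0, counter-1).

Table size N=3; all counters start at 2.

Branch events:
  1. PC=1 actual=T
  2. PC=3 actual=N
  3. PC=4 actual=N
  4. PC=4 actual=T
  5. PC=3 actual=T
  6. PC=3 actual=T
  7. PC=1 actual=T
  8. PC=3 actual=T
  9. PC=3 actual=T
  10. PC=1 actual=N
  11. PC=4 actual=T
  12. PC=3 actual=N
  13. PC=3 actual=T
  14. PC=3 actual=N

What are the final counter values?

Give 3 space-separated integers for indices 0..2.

Answer: 2 3 2

Derivation:
Ev 1: PC=1 idx=1 pred=T actual=T -> ctr[1]=3
Ev 2: PC=3 idx=0 pred=T actual=N -> ctr[0]=1
Ev 3: PC=4 idx=1 pred=T actual=N -> ctr[1]=2
Ev 4: PC=4 idx=1 pred=T actual=T -> ctr[1]=3
Ev 5: PC=3 idx=0 pred=N actual=T -> ctr[0]=2
Ev 6: PC=3 idx=0 pred=T actual=T -> ctr[0]=3
Ev 7: PC=1 idx=1 pred=T actual=T -> ctr[1]=3
Ev 8: PC=3 idx=0 pred=T actual=T -> ctr[0]=3
Ev 9: PC=3 idx=0 pred=T actual=T -> ctr[0]=3
Ev 10: PC=1 idx=1 pred=T actual=N -> ctr[1]=2
Ev 11: PC=4 idx=1 pred=T actual=T -> ctr[1]=3
Ev 12: PC=3 idx=0 pred=T actual=N -> ctr[0]=2
Ev 13: PC=3 idx=0 pred=T actual=T -> ctr[0]=3
Ev 14: PC=3 idx=0 pred=T actual=N -> ctr[0]=2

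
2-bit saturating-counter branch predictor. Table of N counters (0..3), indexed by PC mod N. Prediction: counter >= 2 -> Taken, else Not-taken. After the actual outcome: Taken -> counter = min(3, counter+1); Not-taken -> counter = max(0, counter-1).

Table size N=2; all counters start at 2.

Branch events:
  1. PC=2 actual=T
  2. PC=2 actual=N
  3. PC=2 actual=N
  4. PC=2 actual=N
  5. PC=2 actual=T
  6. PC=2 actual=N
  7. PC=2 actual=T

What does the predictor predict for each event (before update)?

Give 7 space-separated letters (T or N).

Ev 1: PC=2 idx=0 pred=T actual=T -> ctr[0]=3
Ev 2: PC=2 idx=0 pred=T actual=N -> ctr[0]=2
Ev 3: PC=2 idx=0 pred=T actual=N -> ctr[0]=1
Ev 4: PC=2 idx=0 pred=N actual=N -> ctr[0]=0
Ev 5: PC=2 idx=0 pred=N actual=T -> ctr[0]=1
Ev 6: PC=2 idx=0 pred=N actual=N -> ctr[0]=0
Ev 7: PC=2 idx=0 pred=N actual=T -> ctr[0]=1

Answer: T T T N N N N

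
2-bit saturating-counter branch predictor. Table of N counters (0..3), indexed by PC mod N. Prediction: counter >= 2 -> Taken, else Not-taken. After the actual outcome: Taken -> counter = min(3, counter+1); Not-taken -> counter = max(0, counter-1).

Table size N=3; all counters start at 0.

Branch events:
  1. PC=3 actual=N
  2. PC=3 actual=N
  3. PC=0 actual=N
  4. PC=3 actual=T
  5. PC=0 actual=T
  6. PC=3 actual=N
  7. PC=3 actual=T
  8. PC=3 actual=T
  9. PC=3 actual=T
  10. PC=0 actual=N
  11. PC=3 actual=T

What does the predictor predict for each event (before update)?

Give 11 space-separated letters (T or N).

Ev 1: PC=3 idx=0 pred=N actual=N -> ctr[0]=0
Ev 2: PC=3 idx=0 pred=N actual=N -> ctr[0]=0
Ev 3: PC=0 idx=0 pred=N actual=N -> ctr[0]=0
Ev 4: PC=3 idx=0 pred=N actual=T -> ctr[0]=1
Ev 5: PC=0 idx=0 pred=N actual=T -> ctr[0]=2
Ev 6: PC=3 idx=0 pred=T actual=N -> ctr[0]=1
Ev 7: PC=3 idx=0 pred=N actual=T -> ctr[0]=2
Ev 8: PC=3 idx=0 pred=T actual=T -> ctr[0]=3
Ev 9: PC=3 idx=0 pred=T actual=T -> ctr[0]=3
Ev 10: PC=0 idx=0 pred=T actual=N -> ctr[0]=2
Ev 11: PC=3 idx=0 pred=T actual=T -> ctr[0]=3

Answer: N N N N N T N T T T T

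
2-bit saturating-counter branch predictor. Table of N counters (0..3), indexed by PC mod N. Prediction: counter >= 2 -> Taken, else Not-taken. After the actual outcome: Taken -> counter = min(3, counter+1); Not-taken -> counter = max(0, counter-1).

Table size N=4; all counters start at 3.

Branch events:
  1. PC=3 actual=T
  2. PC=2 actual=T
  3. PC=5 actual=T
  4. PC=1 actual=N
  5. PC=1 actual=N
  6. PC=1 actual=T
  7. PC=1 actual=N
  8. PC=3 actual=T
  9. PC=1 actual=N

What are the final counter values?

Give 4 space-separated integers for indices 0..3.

Ev 1: PC=3 idx=3 pred=T actual=T -> ctr[3]=3
Ev 2: PC=2 idx=2 pred=T actual=T -> ctr[2]=3
Ev 3: PC=5 idx=1 pred=T actual=T -> ctr[1]=3
Ev 4: PC=1 idx=1 pred=T actual=N -> ctr[1]=2
Ev 5: PC=1 idx=1 pred=T actual=N -> ctr[1]=1
Ev 6: PC=1 idx=1 pred=N actual=T -> ctr[1]=2
Ev 7: PC=1 idx=1 pred=T actual=N -> ctr[1]=1
Ev 8: PC=3 idx=3 pred=T actual=T -> ctr[3]=3
Ev 9: PC=1 idx=1 pred=N actual=N -> ctr[1]=0

Answer: 3 0 3 3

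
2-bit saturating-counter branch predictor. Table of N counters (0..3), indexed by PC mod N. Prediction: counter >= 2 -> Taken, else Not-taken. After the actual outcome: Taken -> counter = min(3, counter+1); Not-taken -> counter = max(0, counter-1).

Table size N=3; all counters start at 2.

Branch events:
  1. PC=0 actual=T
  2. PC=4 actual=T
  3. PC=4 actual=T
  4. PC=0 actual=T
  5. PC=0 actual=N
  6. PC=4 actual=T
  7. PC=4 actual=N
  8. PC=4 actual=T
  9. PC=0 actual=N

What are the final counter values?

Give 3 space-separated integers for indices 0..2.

Answer: 1 3 2

Derivation:
Ev 1: PC=0 idx=0 pred=T actual=T -> ctr[0]=3
Ev 2: PC=4 idx=1 pred=T actual=T -> ctr[1]=3
Ev 3: PC=4 idx=1 pred=T actual=T -> ctr[1]=3
Ev 4: PC=0 idx=0 pred=T actual=T -> ctr[0]=3
Ev 5: PC=0 idx=0 pred=T actual=N -> ctr[0]=2
Ev 6: PC=4 idx=1 pred=T actual=T -> ctr[1]=3
Ev 7: PC=4 idx=1 pred=T actual=N -> ctr[1]=2
Ev 8: PC=4 idx=1 pred=T actual=T -> ctr[1]=3
Ev 9: PC=0 idx=0 pred=T actual=N -> ctr[0]=1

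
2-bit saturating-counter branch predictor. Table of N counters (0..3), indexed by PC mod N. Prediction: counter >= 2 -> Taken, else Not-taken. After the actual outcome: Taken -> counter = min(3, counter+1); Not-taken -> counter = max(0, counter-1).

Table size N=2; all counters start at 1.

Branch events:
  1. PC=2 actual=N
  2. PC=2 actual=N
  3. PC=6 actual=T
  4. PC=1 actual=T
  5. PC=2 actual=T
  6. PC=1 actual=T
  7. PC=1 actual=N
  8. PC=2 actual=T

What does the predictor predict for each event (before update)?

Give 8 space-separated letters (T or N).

Answer: N N N N N T T T

Derivation:
Ev 1: PC=2 idx=0 pred=N actual=N -> ctr[0]=0
Ev 2: PC=2 idx=0 pred=N actual=N -> ctr[0]=0
Ev 3: PC=6 idx=0 pred=N actual=T -> ctr[0]=1
Ev 4: PC=1 idx=1 pred=N actual=T -> ctr[1]=2
Ev 5: PC=2 idx=0 pred=N actual=T -> ctr[0]=2
Ev 6: PC=1 idx=1 pred=T actual=T -> ctr[1]=3
Ev 7: PC=1 idx=1 pred=T actual=N -> ctr[1]=2
Ev 8: PC=2 idx=0 pred=T actual=T -> ctr[0]=3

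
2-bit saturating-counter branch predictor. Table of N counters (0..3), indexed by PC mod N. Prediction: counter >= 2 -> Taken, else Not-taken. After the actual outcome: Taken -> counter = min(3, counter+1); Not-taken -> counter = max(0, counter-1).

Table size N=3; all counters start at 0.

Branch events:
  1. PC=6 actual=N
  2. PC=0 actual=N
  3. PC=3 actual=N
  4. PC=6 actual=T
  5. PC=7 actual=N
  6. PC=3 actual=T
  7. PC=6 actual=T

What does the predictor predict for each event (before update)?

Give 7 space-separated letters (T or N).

Answer: N N N N N N T

Derivation:
Ev 1: PC=6 idx=0 pred=N actual=N -> ctr[0]=0
Ev 2: PC=0 idx=0 pred=N actual=N -> ctr[0]=0
Ev 3: PC=3 idx=0 pred=N actual=N -> ctr[0]=0
Ev 4: PC=6 idx=0 pred=N actual=T -> ctr[0]=1
Ev 5: PC=7 idx=1 pred=N actual=N -> ctr[1]=0
Ev 6: PC=3 idx=0 pred=N actual=T -> ctr[0]=2
Ev 7: PC=6 idx=0 pred=T actual=T -> ctr[0]=3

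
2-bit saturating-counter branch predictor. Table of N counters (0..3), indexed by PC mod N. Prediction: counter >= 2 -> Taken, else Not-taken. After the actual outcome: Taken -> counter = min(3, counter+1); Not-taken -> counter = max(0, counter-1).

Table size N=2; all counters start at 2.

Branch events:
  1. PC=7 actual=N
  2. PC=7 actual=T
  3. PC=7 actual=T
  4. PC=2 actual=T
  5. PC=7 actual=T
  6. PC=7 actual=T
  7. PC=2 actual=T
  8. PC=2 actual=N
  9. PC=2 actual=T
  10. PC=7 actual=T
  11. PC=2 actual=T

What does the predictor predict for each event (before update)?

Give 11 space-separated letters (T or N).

Answer: T N T T T T T T T T T

Derivation:
Ev 1: PC=7 idx=1 pred=T actual=N -> ctr[1]=1
Ev 2: PC=7 idx=1 pred=N actual=T -> ctr[1]=2
Ev 3: PC=7 idx=1 pred=T actual=T -> ctr[1]=3
Ev 4: PC=2 idx=0 pred=T actual=T -> ctr[0]=3
Ev 5: PC=7 idx=1 pred=T actual=T -> ctr[1]=3
Ev 6: PC=7 idx=1 pred=T actual=T -> ctr[1]=3
Ev 7: PC=2 idx=0 pred=T actual=T -> ctr[0]=3
Ev 8: PC=2 idx=0 pred=T actual=N -> ctr[0]=2
Ev 9: PC=2 idx=0 pred=T actual=T -> ctr[0]=3
Ev 10: PC=7 idx=1 pred=T actual=T -> ctr[1]=3
Ev 11: PC=2 idx=0 pred=T actual=T -> ctr[0]=3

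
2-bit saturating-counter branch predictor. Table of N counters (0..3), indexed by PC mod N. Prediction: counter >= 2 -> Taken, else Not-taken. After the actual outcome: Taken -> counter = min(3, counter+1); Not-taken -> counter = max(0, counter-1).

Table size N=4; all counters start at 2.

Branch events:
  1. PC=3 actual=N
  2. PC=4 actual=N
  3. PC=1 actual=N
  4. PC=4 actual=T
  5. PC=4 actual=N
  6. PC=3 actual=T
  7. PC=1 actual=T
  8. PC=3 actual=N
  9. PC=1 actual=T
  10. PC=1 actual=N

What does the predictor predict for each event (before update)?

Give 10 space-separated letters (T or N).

Answer: T T T N T N N T T T

Derivation:
Ev 1: PC=3 idx=3 pred=T actual=N -> ctr[3]=1
Ev 2: PC=4 idx=0 pred=T actual=N -> ctr[0]=1
Ev 3: PC=1 idx=1 pred=T actual=N -> ctr[1]=1
Ev 4: PC=4 idx=0 pred=N actual=T -> ctr[0]=2
Ev 5: PC=4 idx=0 pred=T actual=N -> ctr[0]=1
Ev 6: PC=3 idx=3 pred=N actual=T -> ctr[3]=2
Ev 7: PC=1 idx=1 pred=N actual=T -> ctr[1]=2
Ev 8: PC=3 idx=3 pred=T actual=N -> ctr[3]=1
Ev 9: PC=1 idx=1 pred=T actual=T -> ctr[1]=3
Ev 10: PC=1 idx=1 pred=T actual=N -> ctr[1]=2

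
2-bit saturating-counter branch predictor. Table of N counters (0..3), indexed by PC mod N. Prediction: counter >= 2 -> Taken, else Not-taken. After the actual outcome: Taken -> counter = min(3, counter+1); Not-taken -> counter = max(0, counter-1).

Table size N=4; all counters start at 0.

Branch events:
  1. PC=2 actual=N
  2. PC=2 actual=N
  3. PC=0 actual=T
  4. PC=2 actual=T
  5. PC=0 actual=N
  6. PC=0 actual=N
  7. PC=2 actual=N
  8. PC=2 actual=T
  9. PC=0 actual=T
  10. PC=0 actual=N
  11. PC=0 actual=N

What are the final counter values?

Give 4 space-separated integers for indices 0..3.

Answer: 0 0 1 0

Derivation:
Ev 1: PC=2 idx=2 pred=N actual=N -> ctr[2]=0
Ev 2: PC=2 idx=2 pred=N actual=N -> ctr[2]=0
Ev 3: PC=0 idx=0 pred=N actual=T -> ctr[0]=1
Ev 4: PC=2 idx=2 pred=N actual=T -> ctr[2]=1
Ev 5: PC=0 idx=0 pred=N actual=N -> ctr[0]=0
Ev 6: PC=0 idx=0 pred=N actual=N -> ctr[0]=0
Ev 7: PC=2 idx=2 pred=N actual=N -> ctr[2]=0
Ev 8: PC=2 idx=2 pred=N actual=T -> ctr[2]=1
Ev 9: PC=0 idx=0 pred=N actual=T -> ctr[0]=1
Ev 10: PC=0 idx=0 pred=N actual=N -> ctr[0]=0
Ev 11: PC=0 idx=0 pred=N actual=N -> ctr[0]=0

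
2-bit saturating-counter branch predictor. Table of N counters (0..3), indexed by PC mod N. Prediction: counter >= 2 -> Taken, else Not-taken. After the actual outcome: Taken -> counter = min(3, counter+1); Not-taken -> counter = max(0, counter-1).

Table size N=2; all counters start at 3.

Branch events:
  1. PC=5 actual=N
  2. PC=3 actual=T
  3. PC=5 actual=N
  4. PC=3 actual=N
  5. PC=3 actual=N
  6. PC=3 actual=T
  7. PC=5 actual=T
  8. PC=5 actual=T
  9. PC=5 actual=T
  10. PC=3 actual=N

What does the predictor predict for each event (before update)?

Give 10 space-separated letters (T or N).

Answer: T T T T N N N T T T

Derivation:
Ev 1: PC=5 idx=1 pred=T actual=N -> ctr[1]=2
Ev 2: PC=3 idx=1 pred=T actual=T -> ctr[1]=3
Ev 3: PC=5 idx=1 pred=T actual=N -> ctr[1]=2
Ev 4: PC=3 idx=1 pred=T actual=N -> ctr[1]=1
Ev 5: PC=3 idx=1 pred=N actual=N -> ctr[1]=0
Ev 6: PC=3 idx=1 pred=N actual=T -> ctr[1]=1
Ev 7: PC=5 idx=1 pred=N actual=T -> ctr[1]=2
Ev 8: PC=5 idx=1 pred=T actual=T -> ctr[1]=3
Ev 9: PC=5 idx=1 pred=T actual=T -> ctr[1]=3
Ev 10: PC=3 idx=1 pred=T actual=N -> ctr[1]=2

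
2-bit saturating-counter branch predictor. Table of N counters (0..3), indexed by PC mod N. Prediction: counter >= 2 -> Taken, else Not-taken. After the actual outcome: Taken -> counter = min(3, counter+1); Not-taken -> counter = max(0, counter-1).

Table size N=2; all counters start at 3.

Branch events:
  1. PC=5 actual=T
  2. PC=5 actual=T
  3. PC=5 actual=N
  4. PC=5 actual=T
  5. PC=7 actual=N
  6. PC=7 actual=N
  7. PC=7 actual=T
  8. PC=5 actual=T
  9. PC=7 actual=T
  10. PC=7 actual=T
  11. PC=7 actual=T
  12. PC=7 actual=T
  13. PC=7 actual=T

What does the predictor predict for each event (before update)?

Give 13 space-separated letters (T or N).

Ev 1: PC=5 idx=1 pred=T actual=T -> ctr[1]=3
Ev 2: PC=5 idx=1 pred=T actual=T -> ctr[1]=3
Ev 3: PC=5 idx=1 pred=T actual=N -> ctr[1]=2
Ev 4: PC=5 idx=1 pred=T actual=T -> ctr[1]=3
Ev 5: PC=7 idx=1 pred=T actual=N -> ctr[1]=2
Ev 6: PC=7 idx=1 pred=T actual=N -> ctr[1]=1
Ev 7: PC=7 idx=1 pred=N actual=T -> ctr[1]=2
Ev 8: PC=5 idx=1 pred=T actual=T -> ctr[1]=3
Ev 9: PC=7 idx=1 pred=T actual=T -> ctr[1]=3
Ev 10: PC=7 idx=1 pred=T actual=T -> ctr[1]=3
Ev 11: PC=7 idx=1 pred=T actual=T -> ctr[1]=3
Ev 12: PC=7 idx=1 pred=T actual=T -> ctr[1]=3
Ev 13: PC=7 idx=1 pred=T actual=T -> ctr[1]=3

Answer: T T T T T T N T T T T T T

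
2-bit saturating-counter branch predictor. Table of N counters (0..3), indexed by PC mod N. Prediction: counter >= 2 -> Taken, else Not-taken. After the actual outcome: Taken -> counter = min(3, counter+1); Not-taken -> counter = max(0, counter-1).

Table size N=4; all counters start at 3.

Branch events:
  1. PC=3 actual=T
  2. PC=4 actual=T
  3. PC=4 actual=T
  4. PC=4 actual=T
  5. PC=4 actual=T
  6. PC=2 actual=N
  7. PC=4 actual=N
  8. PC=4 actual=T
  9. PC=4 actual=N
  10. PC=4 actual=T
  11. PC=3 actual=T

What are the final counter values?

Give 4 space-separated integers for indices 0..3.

Answer: 3 3 2 3

Derivation:
Ev 1: PC=3 idx=3 pred=T actual=T -> ctr[3]=3
Ev 2: PC=4 idx=0 pred=T actual=T -> ctr[0]=3
Ev 3: PC=4 idx=0 pred=T actual=T -> ctr[0]=3
Ev 4: PC=4 idx=0 pred=T actual=T -> ctr[0]=3
Ev 5: PC=4 idx=0 pred=T actual=T -> ctr[0]=3
Ev 6: PC=2 idx=2 pred=T actual=N -> ctr[2]=2
Ev 7: PC=4 idx=0 pred=T actual=N -> ctr[0]=2
Ev 8: PC=4 idx=0 pred=T actual=T -> ctr[0]=3
Ev 9: PC=4 idx=0 pred=T actual=N -> ctr[0]=2
Ev 10: PC=4 idx=0 pred=T actual=T -> ctr[0]=3
Ev 11: PC=3 idx=3 pred=T actual=T -> ctr[3]=3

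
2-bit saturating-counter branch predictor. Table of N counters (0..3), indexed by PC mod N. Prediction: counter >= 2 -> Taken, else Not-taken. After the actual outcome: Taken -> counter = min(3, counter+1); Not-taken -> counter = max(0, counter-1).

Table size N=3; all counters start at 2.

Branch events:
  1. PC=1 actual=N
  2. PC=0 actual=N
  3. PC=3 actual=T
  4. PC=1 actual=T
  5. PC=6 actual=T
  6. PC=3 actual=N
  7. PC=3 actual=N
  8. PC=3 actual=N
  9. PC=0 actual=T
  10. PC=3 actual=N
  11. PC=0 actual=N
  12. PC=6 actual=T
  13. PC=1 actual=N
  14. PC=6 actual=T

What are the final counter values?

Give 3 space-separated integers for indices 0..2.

Answer: 2 1 2

Derivation:
Ev 1: PC=1 idx=1 pred=T actual=N -> ctr[1]=1
Ev 2: PC=0 idx=0 pred=T actual=N -> ctr[0]=1
Ev 3: PC=3 idx=0 pred=N actual=T -> ctr[0]=2
Ev 4: PC=1 idx=1 pred=N actual=T -> ctr[1]=2
Ev 5: PC=6 idx=0 pred=T actual=T -> ctr[0]=3
Ev 6: PC=3 idx=0 pred=T actual=N -> ctr[0]=2
Ev 7: PC=3 idx=0 pred=T actual=N -> ctr[0]=1
Ev 8: PC=3 idx=0 pred=N actual=N -> ctr[0]=0
Ev 9: PC=0 idx=0 pred=N actual=T -> ctr[0]=1
Ev 10: PC=3 idx=0 pred=N actual=N -> ctr[0]=0
Ev 11: PC=0 idx=0 pred=N actual=N -> ctr[0]=0
Ev 12: PC=6 idx=0 pred=N actual=T -> ctr[0]=1
Ev 13: PC=1 idx=1 pred=T actual=N -> ctr[1]=1
Ev 14: PC=6 idx=0 pred=N actual=T -> ctr[0]=2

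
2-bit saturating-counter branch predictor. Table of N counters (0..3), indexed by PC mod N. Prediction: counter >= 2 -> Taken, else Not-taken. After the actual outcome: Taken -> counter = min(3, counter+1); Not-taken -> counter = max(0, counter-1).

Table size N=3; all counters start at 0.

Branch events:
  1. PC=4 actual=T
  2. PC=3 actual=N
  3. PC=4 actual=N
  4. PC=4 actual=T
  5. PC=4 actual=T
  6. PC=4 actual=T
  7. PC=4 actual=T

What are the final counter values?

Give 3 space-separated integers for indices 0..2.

Answer: 0 3 0

Derivation:
Ev 1: PC=4 idx=1 pred=N actual=T -> ctr[1]=1
Ev 2: PC=3 idx=0 pred=N actual=N -> ctr[0]=0
Ev 3: PC=4 idx=1 pred=N actual=N -> ctr[1]=0
Ev 4: PC=4 idx=1 pred=N actual=T -> ctr[1]=1
Ev 5: PC=4 idx=1 pred=N actual=T -> ctr[1]=2
Ev 6: PC=4 idx=1 pred=T actual=T -> ctr[1]=3
Ev 7: PC=4 idx=1 pred=T actual=T -> ctr[1]=3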